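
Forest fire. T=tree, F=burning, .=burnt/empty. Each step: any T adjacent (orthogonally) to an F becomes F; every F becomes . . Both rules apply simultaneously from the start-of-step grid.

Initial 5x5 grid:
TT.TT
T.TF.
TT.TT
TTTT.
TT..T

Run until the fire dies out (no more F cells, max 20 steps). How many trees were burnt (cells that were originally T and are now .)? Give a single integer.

Answer: 16

Derivation:
Step 1: +3 fires, +1 burnt (F count now 3)
Step 2: +3 fires, +3 burnt (F count now 3)
Step 3: +1 fires, +3 burnt (F count now 1)
Step 4: +1 fires, +1 burnt (F count now 1)
Step 5: +3 fires, +1 burnt (F count now 3)
Step 6: +2 fires, +3 burnt (F count now 2)
Step 7: +1 fires, +2 burnt (F count now 1)
Step 8: +1 fires, +1 burnt (F count now 1)
Step 9: +1 fires, +1 burnt (F count now 1)
Step 10: +0 fires, +1 burnt (F count now 0)
Fire out after step 10
Initially T: 17, now '.': 24
Total burnt (originally-T cells now '.'): 16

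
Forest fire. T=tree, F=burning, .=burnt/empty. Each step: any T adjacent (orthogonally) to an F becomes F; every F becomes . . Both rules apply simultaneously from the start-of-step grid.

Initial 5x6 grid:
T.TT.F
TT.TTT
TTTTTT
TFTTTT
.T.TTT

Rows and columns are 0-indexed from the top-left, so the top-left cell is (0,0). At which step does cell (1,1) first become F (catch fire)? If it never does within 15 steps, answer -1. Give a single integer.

Step 1: cell (1,1)='T' (+5 fires, +2 burnt)
Step 2: cell (1,1)='F' (+6 fires, +5 burnt)
  -> target ignites at step 2
Step 3: cell (1,1)='.' (+7 fires, +6 burnt)
Step 4: cell (1,1)='.' (+4 fires, +7 burnt)
Step 5: cell (1,1)='.' (+1 fires, +4 burnt)
Step 6: cell (1,1)='.' (+0 fires, +1 burnt)
  fire out at step 6

2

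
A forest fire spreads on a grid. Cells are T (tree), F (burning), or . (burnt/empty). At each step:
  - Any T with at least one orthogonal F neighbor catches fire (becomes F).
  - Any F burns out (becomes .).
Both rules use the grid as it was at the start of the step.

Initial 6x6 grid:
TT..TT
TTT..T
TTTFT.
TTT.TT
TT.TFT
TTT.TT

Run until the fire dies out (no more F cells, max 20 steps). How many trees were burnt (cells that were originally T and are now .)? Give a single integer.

Step 1: +6 fires, +2 burnt (F count now 6)
Step 2: +5 fires, +6 burnt (F count now 5)
Step 3: +3 fires, +5 burnt (F count now 3)
Step 4: +4 fires, +3 burnt (F count now 4)
Step 5: +3 fires, +4 burnt (F count now 3)
Step 6: +2 fires, +3 burnt (F count now 2)
Step 7: +0 fires, +2 burnt (F count now 0)
Fire out after step 7
Initially T: 26, now '.': 33
Total burnt (originally-T cells now '.'): 23

Answer: 23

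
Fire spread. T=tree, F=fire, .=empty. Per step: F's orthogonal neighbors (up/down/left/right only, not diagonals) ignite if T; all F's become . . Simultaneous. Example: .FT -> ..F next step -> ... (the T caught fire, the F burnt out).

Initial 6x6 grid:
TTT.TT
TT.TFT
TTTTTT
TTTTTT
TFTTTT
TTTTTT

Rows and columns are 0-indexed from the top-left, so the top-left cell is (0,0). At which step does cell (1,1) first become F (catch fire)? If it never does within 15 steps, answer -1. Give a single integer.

Step 1: cell (1,1)='T' (+8 fires, +2 burnt)
Step 2: cell (1,1)='T' (+10 fires, +8 burnt)
Step 3: cell (1,1)='F' (+7 fires, +10 burnt)
  -> target ignites at step 3
Step 4: cell (1,1)='.' (+4 fires, +7 burnt)
Step 5: cell (1,1)='.' (+3 fires, +4 burnt)
Step 6: cell (1,1)='.' (+0 fires, +3 burnt)
  fire out at step 6

3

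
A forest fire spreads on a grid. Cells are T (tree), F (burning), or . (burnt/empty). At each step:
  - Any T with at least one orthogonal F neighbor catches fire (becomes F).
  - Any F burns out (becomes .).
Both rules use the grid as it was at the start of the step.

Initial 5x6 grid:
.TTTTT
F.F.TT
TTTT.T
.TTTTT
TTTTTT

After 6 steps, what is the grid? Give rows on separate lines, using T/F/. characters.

Step 1: 3 trees catch fire, 2 burn out
  .TFTTT
  ....TT
  FTFT.T
  .TTTTT
  TTTTTT
Step 2: 5 trees catch fire, 3 burn out
  .F.FTT
  ....TT
  .F.F.T
  .TFTTT
  TTTTTT
Step 3: 4 trees catch fire, 5 burn out
  ....FT
  ....TT
  .....T
  .F.FTT
  TTFTTT
Step 4: 5 trees catch fire, 4 burn out
  .....F
  ....FT
  .....T
  ....FT
  TF.FTT
Step 5: 4 trees catch fire, 5 burn out
  ......
  .....F
  .....T
  .....F
  F...FT
Step 6: 2 trees catch fire, 4 burn out
  ......
  ......
  .....F
  ......
  .....F

......
......
.....F
......
.....F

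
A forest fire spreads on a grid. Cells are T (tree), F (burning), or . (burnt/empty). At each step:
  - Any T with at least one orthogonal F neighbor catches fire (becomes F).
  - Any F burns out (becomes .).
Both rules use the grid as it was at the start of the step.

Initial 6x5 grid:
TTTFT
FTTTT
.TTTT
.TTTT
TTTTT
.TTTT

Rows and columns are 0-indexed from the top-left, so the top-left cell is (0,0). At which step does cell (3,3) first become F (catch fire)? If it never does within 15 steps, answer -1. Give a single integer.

Step 1: cell (3,3)='T' (+5 fires, +2 burnt)
Step 2: cell (3,3)='T' (+5 fires, +5 burnt)
Step 3: cell (3,3)='F' (+4 fires, +5 burnt)
  -> target ignites at step 3
Step 4: cell (3,3)='.' (+4 fires, +4 burnt)
Step 5: cell (3,3)='.' (+5 fires, +4 burnt)
Step 6: cell (3,3)='.' (+2 fires, +5 burnt)
Step 7: cell (3,3)='.' (+0 fires, +2 burnt)
  fire out at step 7

3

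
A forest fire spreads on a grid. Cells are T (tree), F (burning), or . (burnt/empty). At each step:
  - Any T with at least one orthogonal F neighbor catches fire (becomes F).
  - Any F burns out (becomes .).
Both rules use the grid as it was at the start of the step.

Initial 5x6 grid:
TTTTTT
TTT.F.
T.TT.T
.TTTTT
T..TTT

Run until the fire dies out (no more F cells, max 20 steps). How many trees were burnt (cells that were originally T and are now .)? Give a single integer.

Step 1: +1 fires, +1 burnt (F count now 1)
Step 2: +2 fires, +1 burnt (F count now 2)
Step 3: +1 fires, +2 burnt (F count now 1)
Step 4: +2 fires, +1 burnt (F count now 2)
Step 5: +3 fires, +2 burnt (F count now 3)
Step 6: +3 fires, +3 burnt (F count now 3)
Step 7: +3 fires, +3 burnt (F count now 3)
Step 8: +2 fires, +3 burnt (F count now 2)
Step 9: +2 fires, +2 burnt (F count now 2)
Step 10: +2 fires, +2 burnt (F count now 2)
Step 11: +0 fires, +2 burnt (F count now 0)
Fire out after step 11
Initially T: 22, now '.': 29
Total burnt (originally-T cells now '.'): 21

Answer: 21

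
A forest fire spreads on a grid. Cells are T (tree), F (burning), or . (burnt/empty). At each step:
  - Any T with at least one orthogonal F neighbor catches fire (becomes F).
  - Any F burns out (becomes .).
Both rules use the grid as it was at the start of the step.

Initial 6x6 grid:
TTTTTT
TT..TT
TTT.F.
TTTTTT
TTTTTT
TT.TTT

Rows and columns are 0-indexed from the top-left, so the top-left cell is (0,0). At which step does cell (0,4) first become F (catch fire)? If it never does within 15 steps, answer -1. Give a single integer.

Step 1: cell (0,4)='T' (+2 fires, +1 burnt)
Step 2: cell (0,4)='F' (+5 fires, +2 burnt)
  -> target ignites at step 2
Step 3: cell (0,4)='.' (+6 fires, +5 burnt)
Step 4: cell (0,4)='.' (+6 fires, +6 burnt)
Step 5: cell (0,4)='.' (+4 fires, +6 burnt)
Step 6: cell (0,4)='.' (+5 fires, +4 burnt)
Step 7: cell (0,4)='.' (+2 fires, +5 burnt)
Step 8: cell (0,4)='.' (+0 fires, +2 burnt)
  fire out at step 8

2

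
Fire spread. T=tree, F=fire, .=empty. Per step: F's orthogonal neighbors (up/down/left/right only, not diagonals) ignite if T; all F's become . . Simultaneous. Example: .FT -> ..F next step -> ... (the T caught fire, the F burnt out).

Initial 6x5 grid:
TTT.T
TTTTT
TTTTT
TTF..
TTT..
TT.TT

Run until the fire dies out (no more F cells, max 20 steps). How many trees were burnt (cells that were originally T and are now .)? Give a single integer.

Step 1: +3 fires, +1 burnt (F count now 3)
Step 2: +5 fires, +3 burnt (F count now 5)
Step 3: +7 fires, +5 burnt (F count now 7)
Step 4: +4 fires, +7 burnt (F count now 4)
Step 5: +2 fires, +4 burnt (F count now 2)
Step 6: +0 fires, +2 burnt (F count now 0)
Fire out after step 6
Initially T: 23, now '.': 28
Total burnt (originally-T cells now '.'): 21

Answer: 21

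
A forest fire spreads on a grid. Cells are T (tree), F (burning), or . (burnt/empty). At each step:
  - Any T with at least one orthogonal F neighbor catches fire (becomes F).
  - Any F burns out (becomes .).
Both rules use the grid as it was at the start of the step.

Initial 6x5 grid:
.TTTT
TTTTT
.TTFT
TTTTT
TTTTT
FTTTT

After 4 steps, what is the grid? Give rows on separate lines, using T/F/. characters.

Step 1: 6 trees catch fire, 2 burn out
  .TTTT
  TTTFT
  .TF.F
  TTTFT
  FTTTT
  .FTTT
Step 2: 10 trees catch fire, 6 burn out
  .TTFT
  TTF.F
  .F...
  FTF.F
  .FTFT
  ..FTT
Step 3: 7 trees catch fire, 10 burn out
  .TF.F
  TF...
  .....
  .F...
  ..F.F
  ...FT
Step 4: 3 trees catch fire, 7 burn out
  .F...
  F....
  .....
  .....
  .....
  ....F

.F...
F....
.....
.....
.....
....F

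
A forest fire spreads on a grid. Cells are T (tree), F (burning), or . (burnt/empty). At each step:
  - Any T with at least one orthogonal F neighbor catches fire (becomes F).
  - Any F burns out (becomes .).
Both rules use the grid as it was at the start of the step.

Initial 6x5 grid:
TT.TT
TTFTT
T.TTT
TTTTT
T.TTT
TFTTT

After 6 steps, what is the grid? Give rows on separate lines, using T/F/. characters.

Step 1: 5 trees catch fire, 2 burn out
  TT.TT
  TF.FT
  T.FTT
  TTTTT
  T.TTT
  F.FTT
Step 2: 9 trees catch fire, 5 burn out
  TF.FT
  F...F
  T..FT
  TTFTT
  F.FTT
  ...FT
Step 3: 9 trees catch fire, 9 burn out
  F...F
  .....
  F...F
  FF.FT
  ...FT
  ....F
Step 4: 2 trees catch fire, 9 burn out
  .....
  .....
  .....
  ....F
  ....F
  .....
Step 5: 0 trees catch fire, 2 burn out
  .....
  .....
  .....
  .....
  .....
  .....
Step 6: 0 trees catch fire, 0 burn out
  .....
  .....
  .....
  .....
  .....
  .....

.....
.....
.....
.....
.....
.....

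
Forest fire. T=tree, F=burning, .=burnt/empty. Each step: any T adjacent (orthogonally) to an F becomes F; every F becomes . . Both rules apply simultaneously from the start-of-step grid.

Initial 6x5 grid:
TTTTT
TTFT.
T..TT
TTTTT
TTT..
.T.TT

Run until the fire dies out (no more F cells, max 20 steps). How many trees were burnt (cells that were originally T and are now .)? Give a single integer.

Step 1: +3 fires, +1 burnt (F count now 3)
Step 2: +4 fires, +3 burnt (F count now 4)
Step 3: +5 fires, +4 burnt (F count now 5)
Step 4: +3 fires, +5 burnt (F count now 3)
Step 5: +3 fires, +3 burnt (F count now 3)
Step 6: +1 fires, +3 burnt (F count now 1)
Step 7: +1 fires, +1 burnt (F count now 1)
Step 8: +0 fires, +1 burnt (F count now 0)
Fire out after step 8
Initially T: 22, now '.': 28
Total burnt (originally-T cells now '.'): 20

Answer: 20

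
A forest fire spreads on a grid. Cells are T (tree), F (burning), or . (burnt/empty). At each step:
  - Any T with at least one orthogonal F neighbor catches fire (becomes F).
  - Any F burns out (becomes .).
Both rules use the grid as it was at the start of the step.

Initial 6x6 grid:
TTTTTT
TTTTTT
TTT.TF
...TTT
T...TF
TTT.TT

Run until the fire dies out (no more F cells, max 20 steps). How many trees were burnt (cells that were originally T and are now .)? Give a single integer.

Answer: 22

Derivation:
Step 1: +5 fires, +2 burnt (F count now 5)
Step 2: +4 fires, +5 burnt (F count now 4)
Step 3: +3 fires, +4 burnt (F count now 3)
Step 4: +2 fires, +3 burnt (F count now 2)
Step 5: +3 fires, +2 burnt (F count now 3)
Step 6: +3 fires, +3 burnt (F count now 3)
Step 7: +2 fires, +3 burnt (F count now 2)
Step 8: +0 fires, +2 burnt (F count now 0)
Fire out after step 8
Initially T: 26, now '.': 32
Total burnt (originally-T cells now '.'): 22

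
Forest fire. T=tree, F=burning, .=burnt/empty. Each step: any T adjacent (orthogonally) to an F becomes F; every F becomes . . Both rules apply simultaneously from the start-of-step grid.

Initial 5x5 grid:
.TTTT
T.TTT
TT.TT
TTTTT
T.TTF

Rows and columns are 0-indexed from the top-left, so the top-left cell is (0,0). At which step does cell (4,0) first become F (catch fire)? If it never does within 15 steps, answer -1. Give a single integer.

Step 1: cell (4,0)='T' (+2 fires, +1 burnt)
Step 2: cell (4,0)='T' (+3 fires, +2 burnt)
Step 3: cell (4,0)='T' (+3 fires, +3 burnt)
Step 4: cell (4,0)='T' (+3 fires, +3 burnt)
Step 5: cell (4,0)='T' (+4 fires, +3 burnt)
Step 6: cell (4,0)='F' (+3 fires, +4 burnt)
  -> target ignites at step 6
Step 7: cell (4,0)='.' (+2 fires, +3 burnt)
Step 8: cell (4,0)='.' (+0 fires, +2 burnt)
  fire out at step 8

6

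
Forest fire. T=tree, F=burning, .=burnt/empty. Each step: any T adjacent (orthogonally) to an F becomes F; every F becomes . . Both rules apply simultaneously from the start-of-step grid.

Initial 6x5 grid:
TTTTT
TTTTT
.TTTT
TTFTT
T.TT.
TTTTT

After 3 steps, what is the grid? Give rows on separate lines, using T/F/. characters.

Step 1: 4 trees catch fire, 1 burn out
  TTTTT
  TTTTT
  .TFTT
  TF.FT
  T.FT.
  TTTTT
Step 2: 7 trees catch fire, 4 burn out
  TTTTT
  TTFTT
  .F.FT
  F...F
  T..F.
  TTFTT
Step 3: 7 trees catch fire, 7 burn out
  TTFTT
  TF.FT
  ....F
  .....
  F....
  TF.FT

TTFTT
TF.FT
....F
.....
F....
TF.FT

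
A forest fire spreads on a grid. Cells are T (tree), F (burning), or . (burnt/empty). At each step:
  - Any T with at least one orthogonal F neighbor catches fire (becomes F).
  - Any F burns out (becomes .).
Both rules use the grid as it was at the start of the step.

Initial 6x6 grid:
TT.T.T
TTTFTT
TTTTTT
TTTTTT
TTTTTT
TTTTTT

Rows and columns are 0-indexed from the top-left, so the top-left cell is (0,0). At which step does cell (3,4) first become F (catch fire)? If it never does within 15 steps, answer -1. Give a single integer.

Step 1: cell (3,4)='T' (+4 fires, +1 burnt)
Step 2: cell (3,4)='T' (+5 fires, +4 burnt)
Step 3: cell (3,4)='F' (+8 fires, +5 burnt)
  -> target ignites at step 3
Step 4: cell (3,4)='.' (+7 fires, +8 burnt)
Step 5: cell (3,4)='.' (+5 fires, +7 burnt)
Step 6: cell (3,4)='.' (+3 fires, +5 burnt)
Step 7: cell (3,4)='.' (+1 fires, +3 burnt)
Step 8: cell (3,4)='.' (+0 fires, +1 burnt)
  fire out at step 8

3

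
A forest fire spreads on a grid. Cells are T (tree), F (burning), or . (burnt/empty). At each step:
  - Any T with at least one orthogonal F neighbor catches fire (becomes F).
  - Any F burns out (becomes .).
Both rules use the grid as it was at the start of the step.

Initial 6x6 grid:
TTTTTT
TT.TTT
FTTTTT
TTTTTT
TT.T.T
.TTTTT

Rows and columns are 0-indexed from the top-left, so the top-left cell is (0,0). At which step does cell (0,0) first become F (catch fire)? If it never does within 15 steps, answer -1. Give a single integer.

Step 1: cell (0,0)='T' (+3 fires, +1 burnt)
Step 2: cell (0,0)='F' (+5 fires, +3 burnt)
  -> target ignites at step 2
Step 3: cell (0,0)='.' (+4 fires, +5 burnt)
Step 4: cell (0,0)='.' (+5 fires, +4 burnt)
Step 5: cell (0,0)='.' (+6 fires, +5 burnt)
Step 6: cell (0,0)='.' (+4 fires, +6 burnt)
Step 7: cell (0,0)='.' (+3 fires, +4 burnt)
Step 8: cell (0,0)='.' (+1 fires, +3 burnt)
Step 9: cell (0,0)='.' (+0 fires, +1 burnt)
  fire out at step 9

2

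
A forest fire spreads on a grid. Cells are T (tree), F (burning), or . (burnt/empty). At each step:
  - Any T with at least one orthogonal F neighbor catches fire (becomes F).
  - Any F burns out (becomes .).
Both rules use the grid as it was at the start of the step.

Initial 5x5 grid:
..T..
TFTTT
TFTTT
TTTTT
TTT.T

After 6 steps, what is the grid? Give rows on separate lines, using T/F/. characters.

Step 1: 5 trees catch fire, 2 burn out
  ..T..
  F.FTT
  F.FTT
  TFTTT
  TTT.T
Step 2: 6 trees catch fire, 5 burn out
  ..F..
  ...FT
  ...FT
  F.FTT
  TFT.T
Step 3: 5 trees catch fire, 6 burn out
  .....
  ....F
  ....F
  ...FT
  F.F.T
Step 4: 1 trees catch fire, 5 burn out
  .....
  .....
  .....
  ....F
  ....T
Step 5: 1 trees catch fire, 1 burn out
  .....
  .....
  .....
  .....
  ....F
Step 6: 0 trees catch fire, 1 burn out
  .....
  .....
  .....
  .....
  .....

.....
.....
.....
.....
.....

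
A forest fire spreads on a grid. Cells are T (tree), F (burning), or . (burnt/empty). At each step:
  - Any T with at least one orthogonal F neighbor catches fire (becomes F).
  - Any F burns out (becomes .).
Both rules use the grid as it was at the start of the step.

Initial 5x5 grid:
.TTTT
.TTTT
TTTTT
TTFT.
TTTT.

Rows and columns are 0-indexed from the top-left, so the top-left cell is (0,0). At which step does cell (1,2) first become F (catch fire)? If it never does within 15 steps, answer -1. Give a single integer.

Step 1: cell (1,2)='T' (+4 fires, +1 burnt)
Step 2: cell (1,2)='F' (+6 fires, +4 burnt)
  -> target ignites at step 2
Step 3: cell (1,2)='.' (+6 fires, +6 burnt)
Step 4: cell (1,2)='.' (+3 fires, +6 burnt)
Step 5: cell (1,2)='.' (+1 fires, +3 burnt)
Step 6: cell (1,2)='.' (+0 fires, +1 burnt)
  fire out at step 6

2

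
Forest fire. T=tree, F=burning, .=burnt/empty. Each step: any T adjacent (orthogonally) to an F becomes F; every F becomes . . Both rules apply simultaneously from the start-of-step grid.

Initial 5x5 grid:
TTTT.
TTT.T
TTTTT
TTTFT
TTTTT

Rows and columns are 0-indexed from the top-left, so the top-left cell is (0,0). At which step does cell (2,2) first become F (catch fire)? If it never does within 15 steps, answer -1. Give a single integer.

Step 1: cell (2,2)='T' (+4 fires, +1 burnt)
Step 2: cell (2,2)='F' (+5 fires, +4 burnt)
  -> target ignites at step 2
Step 3: cell (2,2)='.' (+5 fires, +5 burnt)
Step 4: cell (2,2)='.' (+4 fires, +5 burnt)
Step 5: cell (2,2)='.' (+3 fires, +4 burnt)
Step 6: cell (2,2)='.' (+1 fires, +3 burnt)
Step 7: cell (2,2)='.' (+0 fires, +1 burnt)
  fire out at step 7

2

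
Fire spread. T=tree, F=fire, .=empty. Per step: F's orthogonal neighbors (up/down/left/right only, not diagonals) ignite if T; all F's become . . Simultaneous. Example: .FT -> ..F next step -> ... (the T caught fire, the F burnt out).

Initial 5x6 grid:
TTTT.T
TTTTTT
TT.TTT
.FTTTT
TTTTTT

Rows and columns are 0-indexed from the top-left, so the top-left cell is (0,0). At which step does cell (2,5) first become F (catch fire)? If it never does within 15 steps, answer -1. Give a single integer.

Step 1: cell (2,5)='T' (+3 fires, +1 burnt)
Step 2: cell (2,5)='T' (+5 fires, +3 burnt)
Step 3: cell (2,5)='T' (+6 fires, +5 burnt)
Step 4: cell (2,5)='T' (+6 fires, +6 burnt)
Step 5: cell (2,5)='F' (+4 fires, +6 burnt)
  -> target ignites at step 5
Step 6: cell (2,5)='.' (+1 fires, +4 burnt)
Step 7: cell (2,5)='.' (+1 fires, +1 burnt)
Step 8: cell (2,5)='.' (+0 fires, +1 burnt)
  fire out at step 8

5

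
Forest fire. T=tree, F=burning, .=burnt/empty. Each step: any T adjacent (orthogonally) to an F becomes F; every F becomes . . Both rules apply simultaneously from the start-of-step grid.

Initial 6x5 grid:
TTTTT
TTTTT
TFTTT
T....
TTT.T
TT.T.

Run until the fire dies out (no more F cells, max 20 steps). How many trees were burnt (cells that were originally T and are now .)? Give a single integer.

Answer: 20

Derivation:
Step 1: +3 fires, +1 burnt (F count now 3)
Step 2: +5 fires, +3 burnt (F count now 5)
Step 3: +5 fires, +5 burnt (F count now 5)
Step 4: +4 fires, +5 burnt (F count now 4)
Step 5: +3 fires, +4 burnt (F count now 3)
Step 6: +0 fires, +3 burnt (F count now 0)
Fire out after step 6
Initially T: 22, now '.': 28
Total burnt (originally-T cells now '.'): 20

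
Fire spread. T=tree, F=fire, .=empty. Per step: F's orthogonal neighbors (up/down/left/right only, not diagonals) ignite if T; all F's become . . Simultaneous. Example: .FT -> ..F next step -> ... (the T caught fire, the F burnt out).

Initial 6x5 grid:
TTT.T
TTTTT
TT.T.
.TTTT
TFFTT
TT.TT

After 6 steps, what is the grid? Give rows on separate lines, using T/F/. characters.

Step 1: 5 trees catch fire, 2 burn out
  TTT.T
  TTTTT
  TT.T.
  .FFTT
  F..FT
  TF.TT
Step 2: 5 trees catch fire, 5 burn out
  TTT.T
  TTTTT
  TF.T.
  ...FT
  ....F
  F..FT
Step 3: 5 trees catch fire, 5 burn out
  TTT.T
  TFTTT
  F..F.
  ....F
  .....
  ....F
Step 4: 4 trees catch fire, 5 burn out
  TFT.T
  F.FFT
  .....
  .....
  .....
  .....
Step 5: 3 trees catch fire, 4 burn out
  F.F.T
  ....F
  .....
  .....
  .....
  .....
Step 6: 1 trees catch fire, 3 burn out
  ....F
  .....
  .....
  .....
  .....
  .....

....F
.....
.....
.....
.....
.....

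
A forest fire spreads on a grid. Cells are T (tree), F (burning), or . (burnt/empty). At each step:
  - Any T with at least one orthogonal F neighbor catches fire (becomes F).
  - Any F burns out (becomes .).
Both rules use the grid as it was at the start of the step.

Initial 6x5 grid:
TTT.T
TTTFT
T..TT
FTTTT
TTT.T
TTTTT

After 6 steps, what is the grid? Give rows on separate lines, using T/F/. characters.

Step 1: 6 trees catch fire, 2 burn out
  TTT.T
  TTF.F
  F..FT
  .FTTT
  FTT.T
  TTTTT
Step 2: 9 trees catch fire, 6 burn out
  TTF.F
  FF...
  ....F
  ..FFT
  .FT.T
  FTTTT
Step 3: 5 trees catch fire, 9 burn out
  FF...
  .....
  .....
  ....F
  ..F.T
  .FTTT
Step 4: 2 trees catch fire, 5 burn out
  .....
  .....
  .....
  .....
  ....F
  ..FTT
Step 5: 2 trees catch fire, 2 burn out
  .....
  .....
  .....
  .....
  .....
  ...FF
Step 6: 0 trees catch fire, 2 burn out
  .....
  .....
  .....
  .....
  .....
  .....

.....
.....
.....
.....
.....
.....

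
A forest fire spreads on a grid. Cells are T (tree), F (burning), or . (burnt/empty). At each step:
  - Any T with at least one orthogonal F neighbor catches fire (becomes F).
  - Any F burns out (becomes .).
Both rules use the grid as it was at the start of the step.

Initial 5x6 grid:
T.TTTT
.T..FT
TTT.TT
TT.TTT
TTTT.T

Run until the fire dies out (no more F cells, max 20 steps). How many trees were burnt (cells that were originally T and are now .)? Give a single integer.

Answer: 21

Derivation:
Step 1: +3 fires, +1 burnt (F count now 3)
Step 2: +4 fires, +3 burnt (F count now 4)
Step 3: +3 fires, +4 burnt (F count now 3)
Step 4: +2 fires, +3 burnt (F count now 2)
Step 5: +1 fires, +2 burnt (F count now 1)
Step 6: +1 fires, +1 burnt (F count now 1)
Step 7: +2 fires, +1 burnt (F count now 2)
Step 8: +2 fires, +2 burnt (F count now 2)
Step 9: +3 fires, +2 burnt (F count now 3)
Step 10: +0 fires, +3 burnt (F count now 0)
Fire out after step 10
Initially T: 22, now '.': 29
Total burnt (originally-T cells now '.'): 21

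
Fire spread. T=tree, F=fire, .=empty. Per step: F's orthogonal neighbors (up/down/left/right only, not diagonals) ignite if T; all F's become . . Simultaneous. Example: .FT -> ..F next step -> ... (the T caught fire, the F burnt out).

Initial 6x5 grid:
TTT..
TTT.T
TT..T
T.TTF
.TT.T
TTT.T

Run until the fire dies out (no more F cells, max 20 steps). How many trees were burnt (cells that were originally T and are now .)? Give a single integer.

Answer: 11

Derivation:
Step 1: +3 fires, +1 burnt (F count now 3)
Step 2: +3 fires, +3 burnt (F count now 3)
Step 3: +1 fires, +3 burnt (F count now 1)
Step 4: +2 fires, +1 burnt (F count now 2)
Step 5: +1 fires, +2 burnt (F count now 1)
Step 6: +1 fires, +1 burnt (F count now 1)
Step 7: +0 fires, +1 burnt (F count now 0)
Fire out after step 7
Initially T: 20, now '.': 21
Total burnt (originally-T cells now '.'): 11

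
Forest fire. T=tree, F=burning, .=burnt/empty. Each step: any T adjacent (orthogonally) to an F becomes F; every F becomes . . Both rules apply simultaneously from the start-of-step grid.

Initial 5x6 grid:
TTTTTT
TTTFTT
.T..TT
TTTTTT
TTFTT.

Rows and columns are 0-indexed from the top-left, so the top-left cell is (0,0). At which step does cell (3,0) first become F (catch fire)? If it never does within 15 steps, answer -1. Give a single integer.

Step 1: cell (3,0)='T' (+6 fires, +2 burnt)
Step 2: cell (3,0)='T' (+9 fires, +6 burnt)
Step 3: cell (3,0)='F' (+7 fires, +9 burnt)
  -> target ignites at step 3
Step 4: cell (3,0)='.' (+2 fires, +7 burnt)
Step 5: cell (3,0)='.' (+0 fires, +2 burnt)
  fire out at step 5

3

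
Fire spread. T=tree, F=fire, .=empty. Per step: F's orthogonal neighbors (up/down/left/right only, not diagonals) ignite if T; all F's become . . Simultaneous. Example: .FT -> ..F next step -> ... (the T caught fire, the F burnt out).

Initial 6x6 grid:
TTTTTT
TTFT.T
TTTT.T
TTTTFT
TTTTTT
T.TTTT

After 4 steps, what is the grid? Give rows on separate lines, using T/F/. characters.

Step 1: 7 trees catch fire, 2 burn out
  TTFTTT
  TF.F.T
  TTFT.T
  TTTF.F
  TTTTFT
  T.TTTT
Step 2: 10 trees catch fire, 7 burn out
  TF.FTT
  F....T
  TF.F.F
  TTF...
  TTTF.F
  T.TTFT
Step 3: 8 trees catch fire, 10 burn out
  F...FT
  .....F
  F.....
  TF....
  TTF...
  T.TF.F
Step 4: 4 trees catch fire, 8 burn out
  .....F
  ......
  ......
  F.....
  TF....
  T.F...

.....F
......
......
F.....
TF....
T.F...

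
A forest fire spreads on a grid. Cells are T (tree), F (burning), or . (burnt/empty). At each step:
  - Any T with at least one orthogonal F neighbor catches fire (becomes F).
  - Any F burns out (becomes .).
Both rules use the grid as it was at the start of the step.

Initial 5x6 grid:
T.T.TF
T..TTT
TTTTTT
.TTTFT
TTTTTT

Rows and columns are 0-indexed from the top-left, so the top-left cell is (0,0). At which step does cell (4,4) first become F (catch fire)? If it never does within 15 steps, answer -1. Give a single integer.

Step 1: cell (4,4)='F' (+6 fires, +2 burnt)
  -> target ignites at step 1
Step 2: cell (4,4)='.' (+6 fires, +6 burnt)
Step 3: cell (4,4)='.' (+4 fires, +6 burnt)
Step 4: cell (4,4)='.' (+2 fires, +4 burnt)
Step 5: cell (4,4)='.' (+2 fires, +2 burnt)
Step 6: cell (4,4)='.' (+1 fires, +2 burnt)
Step 7: cell (4,4)='.' (+1 fires, +1 burnt)
Step 8: cell (4,4)='.' (+0 fires, +1 burnt)
  fire out at step 8

1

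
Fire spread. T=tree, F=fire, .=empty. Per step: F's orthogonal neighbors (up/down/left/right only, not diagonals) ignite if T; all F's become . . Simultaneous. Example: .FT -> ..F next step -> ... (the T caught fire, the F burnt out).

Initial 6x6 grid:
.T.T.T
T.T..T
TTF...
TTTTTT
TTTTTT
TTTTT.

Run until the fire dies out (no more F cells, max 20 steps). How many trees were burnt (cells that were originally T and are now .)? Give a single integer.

Step 1: +3 fires, +1 burnt (F count now 3)
Step 2: +4 fires, +3 burnt (F count now 4)
Step 3: +6 fires, +4 burnt (F count now 6)
Step 4: +5 fires, +6 burnt (F count now 5)
Step 5: +3 fires, +5 burnt (F count now 3)
Step 6: +0 fires, +3 burnt (F count now 0)
Fire out after step 6
Initially T: 25, now '.': 32
Total burnt (originally-T cells now '.'): 21

Answer: 21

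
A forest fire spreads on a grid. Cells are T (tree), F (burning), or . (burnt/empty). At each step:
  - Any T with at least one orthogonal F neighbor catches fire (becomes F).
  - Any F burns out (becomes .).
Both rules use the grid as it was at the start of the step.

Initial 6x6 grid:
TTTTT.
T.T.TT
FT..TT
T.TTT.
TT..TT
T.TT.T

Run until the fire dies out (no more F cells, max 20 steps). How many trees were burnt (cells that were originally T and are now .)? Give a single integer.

Step 1: +3 fires, +1 burnt (F count now 3)
Step 2: +2 fires, +3 burnt (F count now 2)
Step 3: +3 fires, +2 burnt (F count now 3)
Step 4: +1 fires, +3 burnt (F count now 1)
Step 5: +2 fires, +1 burnt (F count now 2)
Step 6: +1 fires, +2 burnt (F count now 1)
Step 7: +1 fires, +1 burnt (F count now 1)
Step 8: +2 fires, +1 burnt (F count now 2)
Step 9: +2 fires, +2 burnt (F count now 2)
Step 10: +2 fires, +2 burnt (F count now 2)
Step 11: +2 fires, +2 burnt (F count now 2)
Step 12: +1 fires, +2 burnt (F count now 1)
Step 13: +0 fires, +1 burnt (F count now 0)
Fire out after step 13
Initially T: 24, now '.': 34
Total burnt (originally-T cells now '.'): 22

Answer: 22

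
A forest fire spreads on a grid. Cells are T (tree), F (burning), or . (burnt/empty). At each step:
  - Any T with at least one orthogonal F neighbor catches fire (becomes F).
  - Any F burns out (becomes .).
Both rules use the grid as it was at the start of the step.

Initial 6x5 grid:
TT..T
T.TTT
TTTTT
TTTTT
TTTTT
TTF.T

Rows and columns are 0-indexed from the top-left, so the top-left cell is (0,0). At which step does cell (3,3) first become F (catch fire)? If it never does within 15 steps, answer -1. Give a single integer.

Step 1: cell (3,3)='T' (+2 fires, +1 burnt)
Step 2: cell (3,3)='T' (+4 fires, +2 burnt)
Step 3: cell (3,3)='F' (+5 fires, +4 burnt)
  -> target ignites at step 3
Step 4: cell (3,3)='.' (+6 fires, +5 burnt)
Step 5: cell (3,3)='.' (+3 fires, +6 burnt)
Step 6: cell (3,3)='.' (+2 fires, +3 burnt)
Step 7: cell (3,3)='.' (+2 fires, +2 burnt)
Step 8: cell (3,3)='.' (+1 fires, +2 burnt)
Step 9: cell (3,3)='.' (+0 fires, +1 burnt)
  fire out at step 9

3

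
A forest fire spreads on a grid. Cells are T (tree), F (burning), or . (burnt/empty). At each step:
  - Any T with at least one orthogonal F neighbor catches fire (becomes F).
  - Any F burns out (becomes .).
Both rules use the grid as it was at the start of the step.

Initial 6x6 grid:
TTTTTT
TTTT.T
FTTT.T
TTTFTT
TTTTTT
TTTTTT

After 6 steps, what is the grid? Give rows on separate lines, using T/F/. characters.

Step 1: 7 trees catch fire, 2 burn out
  TTTTTT
  FTTT.T
  .FTF.T
  FTF.FT
  TTTFTT
  TTTTTT
Step 2: 10 trees catch fire, 7 burn out
  FTTTTT
  .FTF.T
  ..F..T
  .F...F
  FTF.FT
  TTTFTT
Step 3: 9 trees catch fire, 10 burn out
  .FTFTT
  ..F..T
  .....F
  ......
  .F...F
  FTF.FT
Step 4: 5 trees catch fire, 9 burn out
  ..F.FT
  .....F
  ......
  ......
  ......
  .F...F
Step 5: 1 trees catch fire, 5 burn out
  .....F
  ......
  ......
  ......
  ......
  ......
Step 6: 0 trees catch fire, 1 burn out
  ......
  ......
  ......
  ......
  ......
  ......

......
......
......
......
......
......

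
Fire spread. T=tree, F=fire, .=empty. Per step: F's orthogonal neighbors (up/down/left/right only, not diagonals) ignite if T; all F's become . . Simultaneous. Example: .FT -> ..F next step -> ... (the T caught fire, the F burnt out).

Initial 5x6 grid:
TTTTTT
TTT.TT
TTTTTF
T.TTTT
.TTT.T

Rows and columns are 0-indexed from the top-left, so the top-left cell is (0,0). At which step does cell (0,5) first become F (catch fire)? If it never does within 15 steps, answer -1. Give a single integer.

Step 1: cell (0,5)='T' (+3 fires, +1 burnt)
Step 2: cell (0,5)='F' (+5 fires, +3 burnt)
  -> target ignites at step 2
Step 3: cell (0,5)='.' (+3 fires, +5 burnt)
Step 4: cell (0,5)='.' (+5 fires, +3 burnt)
Step 5: cell (0,5)='.' (+4 fires, +5 burnt)
Step 6: cell (0,5)='.' (+4 fires, +4 burnt)
Step 7: cell (0,5)='.' (+1 fires, +4 burnt)
Step 8: cell (0,5)='.' (+0 fires, +1 burnt)
  fire out at step 8

2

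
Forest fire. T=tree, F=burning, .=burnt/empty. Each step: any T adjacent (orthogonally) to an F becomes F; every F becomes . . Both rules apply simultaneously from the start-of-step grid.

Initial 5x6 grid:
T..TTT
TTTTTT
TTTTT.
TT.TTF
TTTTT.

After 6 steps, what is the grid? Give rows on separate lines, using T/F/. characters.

Step 1: 1 trees catch fire, 1 burn out
  T..TTT
  TTTTTT
  TTTTT.
  TT.TF.
  TTTTT.
Step 2: 3 trees catch fire, 1 burn out
  T..TTT
  TTTTTT
  TTTTF.
  TT.F..
  TTTTF.
Step 3: 3 trees catch fire, 3 burn out
  T..TTT
  TTTTFT
  TTTF..
  TT....
  TTTF..
Step 4: 5 trees catch fire, 3 burn out
  T..TFT
  TTTF.F
  TTF...
  TT....
  TTF...
Step 5: 5 trees catch fire, 5 burn out
  T..F.F
  TTF...
  TF....
  TT....
  TF....
Step 6: 4 trees catch fire, 5 burn out
  T.....
  TF....
  F.....
  TF....
  F.....

T.....
TF....
F.....
TF....
F.....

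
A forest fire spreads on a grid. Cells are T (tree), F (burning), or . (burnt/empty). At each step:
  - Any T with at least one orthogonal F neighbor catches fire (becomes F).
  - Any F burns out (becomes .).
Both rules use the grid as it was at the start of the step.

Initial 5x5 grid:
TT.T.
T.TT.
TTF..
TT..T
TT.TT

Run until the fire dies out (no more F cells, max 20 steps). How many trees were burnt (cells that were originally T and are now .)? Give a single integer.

Answer: 12

Derivation:
Step 1: +2 fires, +1 burnt (F count now 2)
Step 2: +3 fires, +2 burnt (F count now 3)
Step 3: +4 fires, +3 burnt (F count now 4)
Step 4: +2 fires, +4 burnt (F count now 2)
Step 5: +1 fires, +2 burnt (F count now 1)
Step 6: +0 fires, +1 burnt (F count now 0)
Fire out after step 6
Initially T: 15, now '.': 22
Total burnt (originally-T cells now '.'): 12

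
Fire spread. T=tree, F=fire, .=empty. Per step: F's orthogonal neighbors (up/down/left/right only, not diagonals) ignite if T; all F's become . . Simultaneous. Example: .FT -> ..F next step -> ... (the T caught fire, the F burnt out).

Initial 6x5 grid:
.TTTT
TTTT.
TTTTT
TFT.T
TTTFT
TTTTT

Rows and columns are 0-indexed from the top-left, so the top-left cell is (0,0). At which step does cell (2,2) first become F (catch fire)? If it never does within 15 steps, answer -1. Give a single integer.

Step 1: cell (2,2)='T' (+7 fires, +2 burnt)
Step 2: cell (2,2)='F' (+8 fires, +7 burnt)
  -> target ignites at step 2
Step 3: cell (2,2)='.' (+6 fires, +8 burnt)
Step 4: cell (2,2)='.' (+2 fires, +6 burnt)
Step 5: cell (2,2)='.' (+1 fires, +2 burnt)
Step 6: cell (2,2)='.' (+1 fires, +1 burnt)
Step 7: cell (2,2)='.' (+0 fires, +1 burnt)
  fire out at step 7

2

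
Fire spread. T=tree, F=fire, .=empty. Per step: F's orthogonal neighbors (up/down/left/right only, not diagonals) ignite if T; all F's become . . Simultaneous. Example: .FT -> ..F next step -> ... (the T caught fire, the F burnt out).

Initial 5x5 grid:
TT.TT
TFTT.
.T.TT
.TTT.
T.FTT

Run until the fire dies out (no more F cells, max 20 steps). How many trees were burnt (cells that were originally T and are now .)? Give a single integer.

Answer: 15

Derivation:
Step 1: +6 fires, +2 burnt (F count now 6)
Step 2: +5 fires, +6 burnt (F count now 5)
Step 3: +2 fires, +5 burnt (F count now 2)
Step 4: +2 fires, +2 burnt (F count now 2)
Step 5: +0 fires, +2 burnt (F count now 0)
Fire out after step 5
Initially T: 16, now '.': 24
Total burnt (originally-T cells now '.'): 15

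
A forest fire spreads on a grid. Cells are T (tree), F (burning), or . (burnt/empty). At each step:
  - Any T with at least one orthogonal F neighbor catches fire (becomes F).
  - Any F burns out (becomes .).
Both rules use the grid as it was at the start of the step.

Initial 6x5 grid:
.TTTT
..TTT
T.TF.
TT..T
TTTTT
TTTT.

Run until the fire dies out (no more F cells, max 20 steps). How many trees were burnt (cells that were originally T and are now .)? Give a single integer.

Answer: 8

Derivation:
Step 1: +2 fires, +1 burnt (F count now 2)
Step 2: +3 fires, +2 burnt (F count now 3)
Step 3: +2 fires, +3 burnt (F count now 2)
Step 4: +1 fires, +2 burnt (F count now 1)
Step 5: +0 fires, +1 burnt (F count now 0)
Fire out after step 5
Initially T: 21, now '.': 17
Total burnt (originally-T cells now '.'): 8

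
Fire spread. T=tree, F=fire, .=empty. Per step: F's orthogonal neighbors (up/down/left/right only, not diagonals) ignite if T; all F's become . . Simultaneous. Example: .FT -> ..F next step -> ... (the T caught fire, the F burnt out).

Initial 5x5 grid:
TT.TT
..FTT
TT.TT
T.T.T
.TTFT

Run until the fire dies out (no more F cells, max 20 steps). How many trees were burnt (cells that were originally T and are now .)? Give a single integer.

Answer: 11

Derivation:
Step 1: +3 fires, +2 burnt (F count now 3)
Step 2: +6 fires, +3 burnt (F count now 6)
Step 3: +2 fires, +6 burnt (F count now 2)
Step 4: +0 fires, +2 burnt (F count now 0)
Fire out after step 4
Initially T: 16, now '.': 20
Total burnt (originally-T cells now '.'): 11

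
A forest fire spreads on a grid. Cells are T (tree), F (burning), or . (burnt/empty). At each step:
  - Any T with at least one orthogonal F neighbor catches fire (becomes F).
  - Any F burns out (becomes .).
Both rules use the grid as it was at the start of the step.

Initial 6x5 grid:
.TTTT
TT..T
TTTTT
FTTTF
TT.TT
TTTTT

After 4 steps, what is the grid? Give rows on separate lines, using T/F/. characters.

Step 1: 6 trees catch fire, 2 burn out
  .TTTT
  TT..T
  FTTTF
  .FTF.
  FT.TF
  TTTTT
Step 2: 9 trees catch fire, 6 burn out
  .TTTT
  FT..F
  .FTF.
  ..F..
  .F.F.
  FTTTF
Step 3: 5 trees catch fire, 9 burn out
  .TTTF
  .F...
  ..F..
  .....
  .....
  .FTF.
Step 4: 3 trees catch fire, 5 burn out
  .FTF.
  .....
  .....
  .....
  .....
  ..F..

.FTF.
.....
.....
.....
.....
..F..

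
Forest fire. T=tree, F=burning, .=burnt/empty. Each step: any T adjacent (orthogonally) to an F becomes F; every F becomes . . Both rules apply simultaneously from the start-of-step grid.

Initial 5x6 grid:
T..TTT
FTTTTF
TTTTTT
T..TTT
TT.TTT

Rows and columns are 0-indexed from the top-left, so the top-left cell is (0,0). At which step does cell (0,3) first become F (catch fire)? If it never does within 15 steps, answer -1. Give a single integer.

Step 1: cell (0,3)='T' (+6 fires, +2 burnt)
Step 2: cell (0,3)='T' (+7 fires, +6 burnt)
Step 3: cell (0,3)='F' (+6 fires, +7 burnt)
  -> target ignites at step 3
Step 4: cell (0,3)='.' (+3 fires, +6 burnt)
Step 5: cell (0,3)='.' (+1 fires, +3 burnt)
Step 6: cell (0,3)='.' (+0 fires, +1 burnt)
  fire out at step 6

3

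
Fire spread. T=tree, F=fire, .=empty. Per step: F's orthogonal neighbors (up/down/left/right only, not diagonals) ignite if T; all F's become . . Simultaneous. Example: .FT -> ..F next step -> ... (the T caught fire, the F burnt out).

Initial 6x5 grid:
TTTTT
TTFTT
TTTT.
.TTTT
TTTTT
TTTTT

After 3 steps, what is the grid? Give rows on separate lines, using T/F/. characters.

Step 1: 4 trees catch fire, 1 burn out
  TTFTT
  TF.FT
  TTFT.
  .TTTT
  TTTTT
  TTTTT
Step 2: 7 trees catch fire, 4 burn out
  TF.FT
  F...F
  TF.F.
  .TFTT
  TTTTT
  TTTTT
Step 3: 6 trees catch fire, 7 burn out
  F...F
  .....
  F....
  .F.FT
  TTFTT
  TTTTT

F...F
.....
F....
.F.FT
TTFTT
TTTTT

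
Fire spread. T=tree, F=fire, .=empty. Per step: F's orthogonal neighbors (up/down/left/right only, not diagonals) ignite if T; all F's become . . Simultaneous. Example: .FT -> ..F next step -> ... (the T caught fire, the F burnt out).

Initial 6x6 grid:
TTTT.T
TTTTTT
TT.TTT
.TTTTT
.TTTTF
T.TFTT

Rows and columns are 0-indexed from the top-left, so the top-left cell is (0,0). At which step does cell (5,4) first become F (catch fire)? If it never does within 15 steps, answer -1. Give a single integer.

Step 1: cell (5,4)='F' (+6 fires, +2 burnt)
  -> target ignites at step 1
Step 2: cell (5,4)='.' (+4 fires, +6 burnt)
Step 3: cell (5,4)='.' (+5 fires, +4 burnt)
Step 4: cell (5,4)='.' (+4 fires, +5 burnt)
Step 5: cell (5,4)='.' (+3 fires, +4 burnt)
Step 6: cell (5,4)='.' (+3 fires, +3 burnt)
Step 7: cell (5,4)='.' (+2 fires, +3 burnt)
Step 8: cell (5,4)='.' (+1 fires, +2 burnt)
Step 9: cell (5,4)='.' (+0 fires, +1 burnt)
  fire out at step 9

1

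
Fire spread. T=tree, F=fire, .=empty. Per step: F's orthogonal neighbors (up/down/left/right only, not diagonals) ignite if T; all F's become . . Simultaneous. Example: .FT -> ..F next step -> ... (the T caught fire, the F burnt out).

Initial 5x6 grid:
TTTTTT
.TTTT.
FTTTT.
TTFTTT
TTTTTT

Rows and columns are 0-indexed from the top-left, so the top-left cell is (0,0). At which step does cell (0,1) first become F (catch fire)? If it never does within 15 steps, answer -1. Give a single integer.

Step 1: cell (0,1)='T' (+6 fires, +2 burnt)
Step 2: cell (0,1)='T' (+7 fires, +6 burnt)
Step 3: cell (0,1)='F' (+6 fires, +7 burnt)
  -> target ignites at step 3
Step 4: cell (0,1)='.' (+4 fires, +6 burnt)
Step 5: cell (0,1)='.' (+1 fires, +4 burnt)
Step 6: cell (0,1)='.' (+1 fires, +1 burnt)
Step 7: cell (0,1)='.' (+0 fires, +1 burnt)
  fire out at step 7

3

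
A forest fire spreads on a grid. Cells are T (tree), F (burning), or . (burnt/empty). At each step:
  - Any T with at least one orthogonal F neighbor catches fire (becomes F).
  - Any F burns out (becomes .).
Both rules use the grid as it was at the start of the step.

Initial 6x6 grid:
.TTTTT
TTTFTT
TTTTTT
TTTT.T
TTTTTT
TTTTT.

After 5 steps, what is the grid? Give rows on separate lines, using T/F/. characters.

Step 1: 4 trees catch fire, 1 burn out
  .TTFTT
  TTF.FT
  TTTFTT
  TTTT.T
  TTTTTT
  TTTTT.
Step 2: 7 trees catch fire, 4 burn out
  .TF.FT
  TF...F
  TTF.FT
  TTTF.T
  TTTTTT
  TTTTT.
Step 3: 7 trees catch fire, 7 burn out
  .F...F
  F.....
  TF...F
  TTF..T
  TTTFTT
  TTTTT.
Step 4: 6 trees catch fire, 7 burn out
  ......
  ......
  F.....
  TF...F
  TTF.FT
  TTTFT.
Step 5: 5 trees catch fire, 6 burn out
  ......
  ......
  ......
  F.....
  TF...F
  TTF.F.

......
......
......
F.....
TF...F
TTF.F.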